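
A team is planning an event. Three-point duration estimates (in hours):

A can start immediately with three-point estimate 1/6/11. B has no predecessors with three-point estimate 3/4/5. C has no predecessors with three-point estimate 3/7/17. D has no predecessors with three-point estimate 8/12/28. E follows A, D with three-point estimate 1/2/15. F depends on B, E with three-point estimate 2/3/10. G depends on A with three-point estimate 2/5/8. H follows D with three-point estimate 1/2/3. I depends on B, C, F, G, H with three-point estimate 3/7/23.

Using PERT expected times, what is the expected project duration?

31 hours

te_A = (1 + 4·6 + 11)/6 = 36/6 = 6
te_B = (3 + 4·4 + 5)/6 = 24/6 = 4
te_C = (3 + 4·7 + 17)/6 = 48/6 = 8
te_D = (8 + 4·12 + 28)/6 = 84/6 = 14
te_E = (1 + 4·2 + 15)/6 = 24/6 = 4
te_F = (2 + 4·3 + 10)/6 = 24/6 = 4
te_G = (2 + 4·5 + 8)/6 = 30/6 = 5
te_H = (1 + 4·2 + 3)/6 = 12/6 = 2
te_I = (3 + 4·7 + 23)/6 = 54/6 = 9

Forward pass:
ES_A = 0; EF_A = 6
ES_B = 0; EF_B = 4
ES_C = 0; EF_C = 8
ES_D = 0; EF_D = 14
ES_E = max(EF_A=6, EF_D=14) = 14; EF_E = 14+4 = 18
ES_F = max(EF_B=4, EF_E=18) = 18; EF_F = 18+4 = 22
ES_G = 6; EF_G = 6+5 = 11
ES_H = 14; EF_H = 14+2 = 16
ES_I = max(EF_B=4, EF_C=8, EF_F=22, EF_G=11, EF_H=16) = 22; EF_I = 22+9 = 31
Expected project duration μ = 31 hours. Critical path: D → E → F → I.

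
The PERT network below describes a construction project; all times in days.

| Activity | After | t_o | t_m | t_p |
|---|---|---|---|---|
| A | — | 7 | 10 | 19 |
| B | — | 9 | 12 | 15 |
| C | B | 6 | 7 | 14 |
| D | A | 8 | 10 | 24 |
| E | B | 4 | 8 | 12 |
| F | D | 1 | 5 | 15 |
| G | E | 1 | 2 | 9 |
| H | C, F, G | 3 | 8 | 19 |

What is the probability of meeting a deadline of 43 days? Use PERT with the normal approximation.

te_A = (7 + 4·10 + 19)/6 = 66/6 = 11; σ²_A = ((19−7)/6)² = 4.000
te_B = (9 + 4·12 + 15)/6 = 72/6 = 12; σ²_B = ((15−9)/6)² = 1.000
te_C = (6 + 4·7 + 14)/6 = 48/6 = 8; σ²_C = ((14−6)/6)² = 1.778
te_D = (8 + 4·10 + 24)/6 = 72/6 = 12; σ²_D = ((24−8)/6)² = 7.111
te_E = (4 + 4·8 + 12)/6 = 48/6 = 8; σ²_E = ((12−4)/6)² = 1.778
te_F = (1 + 4·5 + 15)/6 = 36/6 = 6; σ²_F = ((15−1)/6)² = 5.444
te_G = (1 + 4·2 + 9)/6 = 18/6 = 3; σ²_G = ((9−1)/6)² = 1.778
te_H = (3 + 4·8 + 19)/6 = 54/6 = 9; σ²_H = ((19−3)/6)² = 7.111

Forward pass:
ES_A = 0; EF_A = 11
ES_B = 0; EF_B = 12
ES_C = 12; EF_C = 12+8 = 20
ES_D = 11; EF_D = 11+12 = 23
ES_E = 12; EF_E = 12+8 = 20
ES_F = 23; EF_F = 23+6 = 29
ES_G = 20; EF_G = 20+3 = 23
ES_H = max(EF_C=20, EF_F=29, EF_G=23) = 29; EF_H = 29+9 = 38
Expected project duration μ = 38 days. Critical path: A → D → F → H.

Variance along critical path = 4.000 + 7.111 + 5.444 + 7.111 = 23.667; σ = √23.667 = 4.865 days.
Z = (43 − 38) / 4.865 = 1.028
P(T ≤ 43) = Φ(1.028) ≈ 0.848

0.848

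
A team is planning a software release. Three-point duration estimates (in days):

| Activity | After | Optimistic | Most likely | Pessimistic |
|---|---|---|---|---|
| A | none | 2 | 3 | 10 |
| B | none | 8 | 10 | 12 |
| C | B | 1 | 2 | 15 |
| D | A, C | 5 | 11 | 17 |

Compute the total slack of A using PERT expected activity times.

10 days

te_A = (2 + 4·3 + 10)/6 = 24/6 = 4
te_B = (8 + 4·10 + 12)/6 = 60/6 = 10
te_C = (1 + 4·2 + 15)/6 = 24/6 = 4
te_D = (5 + 4·11 + 17)/6 = 66/6 = 11

Forward pass:
ES_A = 0; EF_A = 4
ES_B = 0; EF_B = 10
ES_C = 10; EF_C = 10+4 = 14
ES_D = max(EF_A=4, EF_C=14) = 14; EF_D = 14+11 = 25
Expected project duration μ = 25 days. Critical path: B → C → D.

Backward pass:
LF_D = 25; LS_D = 25−11 = 14
LF_C = LS_D = 14; LS_C = 14−4 = 10
LF_B = LS_C = 10; LS_B = 10−10 = 0
LF_A = LS_D = 14; LS_A = 14−4 = 10
Slack_A = LS_A − ES_A = 10 − 0 = 10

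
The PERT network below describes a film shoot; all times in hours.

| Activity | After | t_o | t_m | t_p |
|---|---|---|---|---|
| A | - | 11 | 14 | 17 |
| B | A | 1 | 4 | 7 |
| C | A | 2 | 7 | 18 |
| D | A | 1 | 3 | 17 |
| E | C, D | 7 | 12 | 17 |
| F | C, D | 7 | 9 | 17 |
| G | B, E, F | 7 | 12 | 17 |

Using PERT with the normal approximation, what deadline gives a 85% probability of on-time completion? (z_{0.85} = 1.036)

te_A = (11 + 4·14 + 17)/6 = 84/6 = 14; σ²_A = ((17−11)/6)² = 1.000
te_B = (1 + 4·4 + 7)/6 = 24/6 = 4; σ²_B = ((7−1)/6)² = 1.000
te_C = (2 + 4·7 + 18)/6 = 48/6 = 8; σ²_C = ((18−2)/6)² = 7.111
te_D = (1 + 4·3 + 17)/6 = 30/6 = 5; σ²_D = ((17−1)/6)² = 7.111
te_E = (7 + 4·12 + 17)/6 = 72/6 = 12; σ²_E = ((17−7)/6)² = 2.778
te_F = (7 + 4·9 + 17)/6 = 60/6 = 10; σ²_F = ((17−7)/6)² = 2.778
te_G = (7 + 4·12 + 17)/6 = 72/6 = 12; σ²_G = ((17−7)/6)² = 2.778

Forward pass:
ES_A = 0; EF_A = 14
ES_B = 14; EF_B = 14+4 = 18
ES_C = 14; EF_C = 14+8 = 22
ES_D = 14; EF_D = 14+5 = 19
ES_E = max(EF_C=22, EF_D=19) = 22; EF_E = 22+12 = 34
ES_F = max(EF_C=22, EF_D=19) = 22; EF_F = 22+10 = 32
ES_G = max(EF_B=18, EF_E=34, EF_F=32) = 34; EF_G = 34+12 = 46
Expected project duration μ = 46 hours. Critical path: A → C → E → G.

Variance along critical path = 1.000 + 7.111 + 2.778 + 2.778 = 13.667; σ = 3.697 hours.
D = μ + z·σ = 46 + 1.036·3.697 = 49.8 hours

49.8 hours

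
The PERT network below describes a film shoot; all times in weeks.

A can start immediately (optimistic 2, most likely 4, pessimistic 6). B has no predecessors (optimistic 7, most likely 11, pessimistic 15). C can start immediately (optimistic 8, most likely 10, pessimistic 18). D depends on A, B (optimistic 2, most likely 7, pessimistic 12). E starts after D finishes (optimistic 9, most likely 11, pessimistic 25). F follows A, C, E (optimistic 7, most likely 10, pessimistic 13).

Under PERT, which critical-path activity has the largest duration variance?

E

te_A = (2 + 4·4 + 6)/6 = 24/6 = 4; σ²_A = ((6−2)/6)² = 0.444
te_B = (7 + 4·11 + 15)/6 = 66/6 = 11; σ²_B = ((15−7)/6)² = 1.778
te_C = (8 + 4·10 + 18)/6 = 66/6 = 11; σ²_C = ((18−8)/6)² = 2.778
te_D = (2 + 4·7 + 12)/6 = 42/6 = 7; σ²_D = ((12−2)/6)² = 2.778
te_E = (9 + 4·11 + 25)/6 = 78/6 = 13; σ²_E = ((25−9)/6)² = 7.111
te_F = (7 + 4·10 + 13)/6 = 60/6 = 10; σ²_F = ((13−7)/6)² = 1.000

Forward pass:
ES_A = 0; EF_A = 4
ES_B = 0; EF_B = 11
ES_C = 0; EF_C = 11
ES_D = max(EF_A=4, EF_B=11) = 11; EF_D = 11+7 = 18
ES_E = 18; EF_E = 18+13 = 31
ES_F = max(EF_A=4, EF_C=11, EF_E=31) = 31; EF_F = 31+10 = 41
Expected project duration μ = 41 weeks. Critical path: B → D → E → F.

Variances on critical path: σ²_B=1.778, σ²_D=2.778, σ²_E=7.111, σ²_F=1.000.
Largest is σ²_E = 7.111.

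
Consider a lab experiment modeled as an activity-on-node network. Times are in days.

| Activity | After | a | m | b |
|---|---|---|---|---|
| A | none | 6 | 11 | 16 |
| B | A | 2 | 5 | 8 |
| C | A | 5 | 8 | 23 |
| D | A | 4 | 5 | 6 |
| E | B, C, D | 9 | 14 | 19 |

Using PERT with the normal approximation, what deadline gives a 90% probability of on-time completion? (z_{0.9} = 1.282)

39.9 days

te_A = (6 + 4·11 + 16)/6 = 66/6 = 11; σ²_A = ((16−6)/6)² = 2.778
te_B = (2 + 4·5 + 8)/6 = 30/6 = 5; σ²_B = ((8−2)/6)² = 1.000
te_C = (5 + 4·8 + 23)/6 = 60/6 = 10; σ²_C = ((23−5)/6)² = 9.000
te_D = (4 + 4·5 + 6)/6 = 30/6 = 5; σ²_D = ((6−4)/6)² = 0.111
te_E = (9 + 4·14 + 19)/6 = 84/6 = 14; σ²_E = ((19−9)/6)² = 2.778

Forward pass:
ES_A = 0; EF_A = 11
ES_B = 11; EF_B = 11+5 = 16
ES_C = 11; EF_C = 11+10 = 21
ES_D = 11; EF_D = 11+5 = 16
ES_E = max(EF_B=16, EF_C=21, EF_D=16) = 21; EF_E = 21+14 = 35
Expected project duration μ = 35 days. Critical path: A → C → E.

Variance along critical path = 2.778 + 9.000 + 2.778 = 14.556; σ = 3.815 days.
D = μ + z·σ = 35 + 1.282·3.815 = 39.9 days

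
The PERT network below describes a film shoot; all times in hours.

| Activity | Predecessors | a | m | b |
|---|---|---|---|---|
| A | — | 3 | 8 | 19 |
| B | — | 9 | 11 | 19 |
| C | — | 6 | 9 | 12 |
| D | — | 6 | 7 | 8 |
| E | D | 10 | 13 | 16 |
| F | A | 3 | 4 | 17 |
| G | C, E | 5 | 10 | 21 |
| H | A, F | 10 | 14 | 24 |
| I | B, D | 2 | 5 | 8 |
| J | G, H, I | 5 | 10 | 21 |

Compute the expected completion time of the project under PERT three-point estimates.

42 hours

te_A = (3 + 4·8 + 19)/6 = 54/6 = 9
te_B = (9 + 4·11 + 19)/6 = 72/6 = 12
te_C = (6 + 4·9 + 12)/6 = 54/6 = 9
te_D = (6 + 4·7 + 8)/6 = 42/6 = 7
te_E = (10 + 4·13 + 16)/6 = 78/6 = 13
te_F = (3 + 4·4 + 17)/6 = 36/6 = 6
te_G = (5 + 4·10 + 21)/6 = 66/6 = 11
te_H = (10 + 4·14 + 24)/6 = 90/6 = 15
te_I = (2 + 4·5 + 8)/6 = 30/6 = 5
te_J = (5 + 4·10 + 21)/6 = 66/6 = 11

Forward pass:
ES_A = 0; EF_A = 9
ES_B = 0; EF_B = 12
ES_C = 0; EF_C = 9
ES_D = 0; EF_D = 7
ES_E = 7; EF_E = 7+13 = 20
ES_F = 9; EF_F = 9+6 = 15
ES_G = max(EF_C=9, EF_E=20) = 20; EF_G = 20+11 = 31
ES_H = max(EF_A=9, EF_F=15) = 15; EF_H = 15+15 = 30
ES_I = max(EF_B=12, EF_D=7) = 12; EF_I = 12+5 = 17
ES_J = max(EF_G=31, EF_H=30, EF_I=17) = 31; EF_J = 31+11 = 42
Expected project duration μ = 42 hours. Critical path: D → E → G → J.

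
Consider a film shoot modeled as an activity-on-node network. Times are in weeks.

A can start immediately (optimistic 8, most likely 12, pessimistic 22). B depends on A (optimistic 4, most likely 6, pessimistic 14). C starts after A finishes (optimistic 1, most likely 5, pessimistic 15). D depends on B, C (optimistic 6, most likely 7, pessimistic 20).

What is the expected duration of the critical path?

te_A = (8 + 4·12 + 22)/6 = 78/6 = 13
te_B = (4 + 4·6 + 14)/6 = 42/6 = 7
te_C = (1 + 4·5 + 15)/6 = 36/6 = 6
te_D = (6 + 4·7 + 20)/6 = 54/6 = 9

Forward pass:
ES_A = 0; EF_A = 13
ES_B = 13; EF_B = 13+7 = 20
ES_C = 13; EF_C = 13+6 = 19
ES_D = max(EF_B=20, EF_C=19) = 20; EF_D = 20+9 = 29
Expected project duration μ = 29 weeks. Critical path: A → B → D.

29 weeks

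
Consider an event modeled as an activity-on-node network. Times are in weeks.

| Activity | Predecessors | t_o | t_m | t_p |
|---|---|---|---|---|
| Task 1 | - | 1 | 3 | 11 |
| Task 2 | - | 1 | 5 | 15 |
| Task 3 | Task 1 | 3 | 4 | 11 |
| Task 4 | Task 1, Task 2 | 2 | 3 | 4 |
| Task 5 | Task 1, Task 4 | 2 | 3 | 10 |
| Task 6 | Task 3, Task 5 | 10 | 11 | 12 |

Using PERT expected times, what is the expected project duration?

24 weeks

te_Task 1 = (1 + 4·3 + 11)/6 = 24/6 = 4
te_Task 2 = (1 + 4·5 + 15)/6 = 36/6 = 6
te_Task 3 = (3 + 4·4 + 11)/6 = 30/6 = 5
te_Task 4 = (2 + 4·3 + 4)/6 = 18/6 = 3
te_Task 5 = (2 + 4·3 + 10)/6 = 24/6 = 4
te_Task 6 = (10 + 4·11 + 12)/6 = 66/6 = 11

Forward pass:
ES_Task 1 = 0; EF_Task 1 = 4
ES_Task 2 = 0; EF_Task 2 = 6
ES_Task 3 = 4; EF_Task 3 = 4+5 = 9
ES_Task 4 = max(EF_Task 1=4, EF_Task 2=6) = 6; EF_Task 4 = 6+3 = 9
ES_Task 5 = max(EF_Task 1=4, EF_Task 4=9) = 9; EF_Task 5 = 9+4 = 13
ES_Task 6 = max(EF_Task 3=9, EF_Task 5=13) = 13; EF_Task 6 = 13+11 = 24
Expected project duration μ = 24 weeks. Critical path: Task 2 → Task 4 → Task 5 → Task 6.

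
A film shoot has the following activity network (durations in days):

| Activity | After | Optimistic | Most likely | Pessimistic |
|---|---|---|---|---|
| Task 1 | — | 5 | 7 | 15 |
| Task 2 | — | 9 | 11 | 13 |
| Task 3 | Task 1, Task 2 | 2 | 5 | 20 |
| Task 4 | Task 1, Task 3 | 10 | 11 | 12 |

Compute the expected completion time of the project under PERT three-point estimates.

29 days

te_Task 1 = (5 + 4·7 + 15)/6 = 48/6 = 8
te_Task 2 = (9 + 4·11 + 13)/6 = 66/6 = 11
te_Task 3 = (2 + 4·5 + 20)/6 = 42/6 = 7
te_Task 4 = (10 + 4·11 + 12)/6 = 66/6 = 11

Forward pass:
ES_Task 1 = 0; EF_Task 1 = 8
ES_Task 2 = 0; EF_Task 2 = 11
ES_Task 3 = max(EF_Task 1=8, EF_Task 2=11) = 11; EF_Task 3 = 11+7 = 18
ES_Task 4 = max(EF_Task 1=8, EF_Task 3=18) = 18; EF_Task 4 = 18+11 = 29
Expected project duration μ = 29 days. Critical path: Task 2 → Task 3 → Task 4.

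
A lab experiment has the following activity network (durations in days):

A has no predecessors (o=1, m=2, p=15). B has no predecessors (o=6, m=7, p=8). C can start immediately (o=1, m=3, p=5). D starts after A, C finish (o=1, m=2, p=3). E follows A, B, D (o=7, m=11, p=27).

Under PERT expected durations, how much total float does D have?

te_A = (1 + 4·2 + 15)/6 = 24/6 = 4
te_B = (6 + 4·7 + 8)/6 = 42/6 = 7
te_C = (1 + 4·3 + 5)/6 = 18/6 = 3
te_D = (1 + 4·2 + 3)/6 = 12/6 = 2
te_E = (7 + 4·11 + 27)/6 = 78/6 = 13

Forward pass:
ES_A = 0; EF_A = 4
ES_B = 0; EF_B = 7
ES_C = 0; EF_C = 3
ES_D = max(EF_A=4, EF_C=3) = 4; EF_D = 4+2 = 6
ES_E = max(EF_A=4, EF_B=7, EF_D=6) = 7; EF_E = 7+13 = 20
Expected project duration μ = 20 days. Critical path: B → E.

Backward pass:
LF_E = 20; LS_E = 20−13 = 7
LF_D = LS_E = 7; LS_D = 7−2 = 5
LF_C = LS_D = 5; LS_C = 5−3 = 2
LF_B = LS_E = 7; LS_B = 7−7 = 0
LF_A = min(LS_D=5, LS_E=7) = 5; LS_A = 5−4 = 1
Slack_D = LS_D − ES_D = 5 − 4 = 1

1 days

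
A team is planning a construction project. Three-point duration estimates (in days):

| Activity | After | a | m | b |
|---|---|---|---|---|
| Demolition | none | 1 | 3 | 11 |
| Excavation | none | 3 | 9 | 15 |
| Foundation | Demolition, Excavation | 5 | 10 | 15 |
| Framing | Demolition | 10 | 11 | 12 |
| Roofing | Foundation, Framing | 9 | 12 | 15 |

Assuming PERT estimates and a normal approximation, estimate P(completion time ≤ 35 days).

te_Demolition = (1 + 4·3 + 11)/6 = 24/6 = 4; σ²_Demolition = ((11−1)/6)² = 2.778
te_Excavation = (3 + 4·9 + 15)/6 = 54/6 = 9; σ²_Excavation = ((15−3)/6)² = 4.000
te_Foundation = (5 + 4·10 + 15)/6 = 60/6 = 10; σ²_Foundation = ((15−5)/6)² = 2.778
te_Framing = (10 + 4·11 + 12)/6 = 66/6 = 11; σ²_Framing = ((12−10)/6)² = 0.111
te_Roofing = (9 + 4·12 + 15)/6 = 72/6 = 12; σ²_Roofing = ((15−9)/6)² = 1.000

Forward pass:
ES_Demolition = 0; EF_Demolition = 4
ES_Excavation = 0; EF_Excavation = 9
ES_Foundation = max(EF_Demolition=4, EF_Excavation=9) = 9; EF_Foundation = 9+10 = 19
ES_Framing = 4; EF_Framing = 4+11 = 15
ES_Roofing = max(EF_Foundation=19, EF_Framing=15) = 19; EF_Roofing = 19+12 = 31
Expected project duration μ = 31 days. Critical path: Excavation → Foundation → Roofing.

Variance along critical path = 4.000 + 2.778 + 1.000 = 7.778; σ = √7.778 = 2.789 days.
Z = (35 − 31) / 2.789 = 1.434
P(T ≤ 35) = Φ(1.434) ≈ 0.924

0.924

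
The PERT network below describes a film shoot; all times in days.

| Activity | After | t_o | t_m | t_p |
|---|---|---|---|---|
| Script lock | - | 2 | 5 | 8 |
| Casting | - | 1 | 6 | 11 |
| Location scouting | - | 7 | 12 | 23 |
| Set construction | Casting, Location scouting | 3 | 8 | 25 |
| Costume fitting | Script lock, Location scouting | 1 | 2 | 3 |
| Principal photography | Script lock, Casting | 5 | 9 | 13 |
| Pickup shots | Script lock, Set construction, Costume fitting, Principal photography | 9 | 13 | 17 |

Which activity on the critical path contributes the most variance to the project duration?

te_Script lock = (2 + 4·5 + 8)/6 = 30/6 = 5; σ²_Script lock = ((8−2)/6)² = 1.000
te_Casting = (1 + 4·6 + 11)/6 = 36/6 = 6; σ²_Casting = ((11−1)/6)² = 2.778
te_Location scouting = (7 + 4·12 + 23)/6 = 78/6 = 13; σ²_Location scouting = ((23−7)/6)² = 7.111
te_Set construction = (3 + 4·8 + 25)/6 = 60/6 = 10; σ²_Set construction = ((25−3)/6)² = 13.444
te_Costume fitting = (1 + 4·2 + 3)/6 = 12/6 = 2; σ²_Costume fitting = ((3−1)/6)² = 0.111
te_Principal photography = (5 + 4·9 + 13)/6 = 54/6 = 9; σ²_Principal photography = ((13−5)/6)² = 1.778
te_Pickup shots = (9 + 4·13 + 17)/6 = 78/6 = 13; σ²_Pickup shots = ((17−9)/6)² = 1.778

Forward pass:
ES_Script lock = 0; EF_Script lock = 5
ES_Casting = 0; EF_Casting = 6
ES_Location scouting = 0; EF_Location scouting = 13
ES_Set construction = max(EF_Casting=6, EF_Location scouting=13) = 13; EF_Set construction = 13+10 = 23
ES_Costume fitting = max(EF_Script lock=5, EF_Location scouting=13) = 13; EF_Costume fitting = 13+2 = 15
ES_Principal photography = max(EF_Script lock=5, EF_Casting=6) = 6; EF_Principal photography = 6+9 = 15
ES_Pickup shots = max(EF_Script lock=5, EF_Set construction=23, EF_Costume fitting=15, EF_Principal photography=15) = 23; EF_Pickup shots = 23+13 = 36
Expected project duration μ = 36 days. Critical path: Location scouting → Set construction → Pickup shots.

Variances on critical path: σ²_Location scouting=7.111, σ²_Set construction=13.444, σ²_Pickup shots=1.778.
Largest is σ²_Set construction = 13.444.

Set construction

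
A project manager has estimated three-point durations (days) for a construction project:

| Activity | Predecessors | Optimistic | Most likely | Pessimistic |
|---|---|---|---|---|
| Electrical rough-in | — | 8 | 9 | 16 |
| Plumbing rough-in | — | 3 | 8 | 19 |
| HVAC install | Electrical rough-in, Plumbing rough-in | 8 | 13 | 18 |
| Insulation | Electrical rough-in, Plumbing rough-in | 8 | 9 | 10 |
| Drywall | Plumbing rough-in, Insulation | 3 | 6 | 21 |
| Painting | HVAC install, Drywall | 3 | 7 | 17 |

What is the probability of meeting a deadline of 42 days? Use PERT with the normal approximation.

te_Electrical rough-in = (8 + 4·9 + 16)/6 = 60/6 = 10; σ²_Electrical rough-in = ((16−8)/6)² = 1.778
te_Plumbing rough-in = (3 + 4·8 + 19)/6 = 54/6 = 9; σ²_Plumbing rough-in = ((19−3)/6)² = 7.111
te_HVAC install = (8 + 4·13 + 18)/6 = 78/6 = 13; σ²_HVAC install = ((18−8)/6)² = 2.778
te_Insulation = (8 + 4·9 + 10)/6 = 54/6 = 9; σ²_Insulation = ((10−8)/6)² = 0.111
te_Drywall = (3 + 4·6 + 21)/6 = 48/6 = 8; σ²_Drywall = ((21−3)/6)² = 9.000
te_Painting = (3 + 4·7 + 17)/6 = 48/6 = 8; σ²_Painting = ((17−3)/6)² = 5.444

Forward pass:
ES_Electrical rough-in = 0; EF_Electrical rough-in = 10
ES_Plumbing rough-in = 0; EF_Plumbing rough-in = 9
ES_HVAC install = max(EF_Electrical rough-in=10, EF_Plumbing rough-in=9) = 10; EF_HVAC install = 10+13 = 23
ES_Insulation = max(EF_Electrical rough-in=10, EF_Plumbing rough-in=9) = 10; EF_Insulation = 10+9 = 19
ES_Drywall = max(EF_Plumbing rough-in=9, EF_Insulation=19) = 19; EF_Drywall = 19+8 = 27
ES_Painting = max(EF_HVAC install=23, EF_Drywall=27) = 27; EF_Painting = 27+8 = 35
Expected project duration μ = 35 days. Critical path: Electrical rough-in → Insulation → Drywall → Painting.

Variance along critical path = 1.778 + 0.111 + 9.000 + 5.444 = 16.333; σ = √16.333 = 4.041 days.
Z = (42 − 35) / 4.041 = 1.732
P(T ≤ 42) = Φ(1.732) ≈ 0.958

0.958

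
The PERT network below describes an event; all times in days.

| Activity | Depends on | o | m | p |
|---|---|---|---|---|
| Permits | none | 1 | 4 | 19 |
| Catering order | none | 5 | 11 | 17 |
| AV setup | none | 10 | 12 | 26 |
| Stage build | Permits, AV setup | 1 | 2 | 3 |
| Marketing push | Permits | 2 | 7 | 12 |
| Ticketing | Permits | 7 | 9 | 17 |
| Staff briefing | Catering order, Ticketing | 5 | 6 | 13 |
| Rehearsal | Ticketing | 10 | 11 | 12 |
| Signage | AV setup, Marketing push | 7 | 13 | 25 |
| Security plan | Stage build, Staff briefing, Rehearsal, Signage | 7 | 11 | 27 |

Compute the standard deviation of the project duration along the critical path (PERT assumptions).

5.22 days

te_Permits = (1 + 4·4 + 19)/6 = 36/6 = 6; σ²_Permits = ((19−1)/6)² = 9.000
te_Catering order = (5 + 4·11 + 17)/6 = 66/6 = 11; σ²_Catering order = ((17−5)/6)² = 4.000
te_AV setup = (10 + 4·12 + 26)/6 = 84/6 = 14; σ²_AV setup = ((26−10)/6)² = 7.111
te_Stage build = (1 + 4·2 + 3)/6 = 12/6 = 2; σ²_Stage build = ((3−1)/6)² = 0.111
te_Marketing push = (2 + 4·7 + 12)/6 = 42/6 = 7; σ²_Marketing push = ((12−2)/6)² = 2.778
te_Ticketing = (7 + 4·9 + 17)/6 = 60/6 = 10; σ²_Ticketing = ((17−7)/6)² = 2.778
te_Staff briefing = (5 + 4·6 + 13)/6 = 42/6 = 7; σ²_Staff briefing = ((13−5)/6)² = 1.778
te_Rehearsal = (10 + 4·11 + 12)/6 = 66/6 = 11; σ²_Rehearsal = ((12−10)/6)² = 0.111
te_Signage = (7 + 4·13 + 25)/6 = 84/6 = 14; σ²_Signage = ((25−7)/6)² = 9.000
te_Security plan = (7 + 4·11 + 27)/6 = 78/6 = 13; σ²_Security plan = ((27−7)/6)² = 11.111

Forward pass:
ES_Permits = 0; EF_Permits = 6
ES_Catering order = 0; EF_Catering order = 11
ES_AV setup = 0; EF_AV setup = 14
ES_Stage build = max(EF_Permits=6, EF_AV setup=14) = 14; EF_Stage build = 14+2 = 16
ES_Marketing push = 6; EF_Marketing push = 6+7 = 13
ES_Ticketing = 6; EF_Ticketing = 6+10 = 16
ES_Staff briefing = max(EF_Catering order=11, EF_Ticketing=16) = 16; EF_Staff briefing = 16+7 = 23
ES_Rehearsal = 16; EF_Rehearsal = 16+11 = 27
ES_Signage = max(EF_AV setup=14, EF_Marketing push=13) = 14; EF_Signage = 14+14 = 28
ES_Security plan = max(EF_Stage build=16, EF_Staff briefing=23, EF_Rehearsal=27, EF_Signage=28) = 28; EF_Security plan = 28+13 = 41
Expected project duration μ = 41 days. Critical path: AV setup → Signage → Security plan.

Variance along critical path = 7.111 + 9.000 + 11.111 = 27.222
σ = √27.222 = 5.217 days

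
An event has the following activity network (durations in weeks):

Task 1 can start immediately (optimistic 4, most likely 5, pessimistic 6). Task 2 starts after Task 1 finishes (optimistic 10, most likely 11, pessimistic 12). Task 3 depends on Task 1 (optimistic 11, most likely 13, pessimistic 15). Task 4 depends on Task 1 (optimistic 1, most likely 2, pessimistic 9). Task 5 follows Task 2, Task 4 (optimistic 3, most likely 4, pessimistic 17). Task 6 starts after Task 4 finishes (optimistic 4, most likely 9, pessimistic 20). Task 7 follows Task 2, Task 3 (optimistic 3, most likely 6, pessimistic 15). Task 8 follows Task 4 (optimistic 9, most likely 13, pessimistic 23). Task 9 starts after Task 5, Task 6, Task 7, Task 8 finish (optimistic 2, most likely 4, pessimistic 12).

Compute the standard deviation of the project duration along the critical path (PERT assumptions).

2.71 weeks

te_Task 1 = (4 + 4·5 + 6)/6 = 30/6 = 5; σ²_Task 1 = ((6−4)/6)² = 0.111
te_Task 2 = (10 + 4·11 + 12)/6 = 66/6 = 11; σ²_Task 2 = ((12−10)/6)² = 0.111
te_Task 3 = (11 + 4·13 + 15)/6 = 78/6 = 13; σ²_Task 3 = ((15−11)/6)² = 0.444
te_Task 4 = (1 + 4·2 + 9)/6 = 18/6 = 3; σ²_Task 4 = ((9−1)/6)² = 1.778
te_Task 5 = (3 + 4·4 + 17)/6 = 36/6 = 6; σ²_Task 5 = ((17−3)/6)² = 5.444
te_Task 6 = (4 + 4·9 + 20)/6 = 60/6 = 10; σ²_Task 6 = ((20−4)/6)² = 7.111
te_Task 7 = (3 + 4·6 + 15)/6 = 42/6 = 7; σ²_Task 7 = ((15−3)/6)² = 4.000
te_Task 8 = (9 + 4·13 + 23)/6 = 84/6 = 14; σ²_Task 8 = ((23−9)/6)² = 5.444
te_Task 9 = (2 + 4·4 + 12)/6 = 30/6 = 5; σ²_Task 9 = ((12−2)/6)² = 2.778

Forward pass:
ES_Task 1 = 0; EF_Task 1 = 5
ES_Task 2 = 5; EF_Task 2 = 5+11 = 16
ES_Task 3 = 5; EF_Task 3 = 5+13 = 18
ES_Task 4 = 5; EF_Task 4 = 5+3 = 8
ES_Task 5 = max(EF_Task 2=16, EF_Task 4=8) = 16; EF_Task 5 = 16+6 = 22
ES_Task 6 = 8; EF_Task 6 = 8+10 = 18
ES_Task 7 = max(EF_Task 2=16, EF_Task 3=18) = 18; EF_Task 7 = 18+7 = 25
ES_Task 8 = 8; EF_Task 8 = 8+14 = 22
ES_Task 9 = max(EF_Task 5=22, EF_Task 6=18, EF_Task 7=25, EF_Task 8=22) = 25; EF_Task 9 = 25+5 = 30
Expected project duration μ = 30 weeks. Critical path: Task 1 → Task 3 → Task 7 → Task 9.

Variance along critical path = 0.111 + 0.444 + 4.000 + 2.778 = 7.333
σ = √7.333 = 2.708 weeks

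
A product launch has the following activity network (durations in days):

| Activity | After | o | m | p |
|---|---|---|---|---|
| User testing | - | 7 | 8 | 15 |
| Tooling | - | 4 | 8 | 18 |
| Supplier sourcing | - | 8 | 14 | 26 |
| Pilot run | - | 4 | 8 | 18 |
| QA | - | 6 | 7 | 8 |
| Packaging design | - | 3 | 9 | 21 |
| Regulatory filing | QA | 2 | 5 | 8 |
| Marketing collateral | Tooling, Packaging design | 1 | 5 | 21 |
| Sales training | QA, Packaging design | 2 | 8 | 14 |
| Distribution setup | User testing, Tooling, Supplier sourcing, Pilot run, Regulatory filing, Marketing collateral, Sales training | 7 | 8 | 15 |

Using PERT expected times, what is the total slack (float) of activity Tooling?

te_User testing = (7 + 4·8 + 15)/6 = 54/6 = 9
te_Tooling = (4 + 4·8 + 18)/6 = 54/6 = 9
te_Supplier sourcing = (8 + 4·14 + 26)/6 = 90/6 = 15
te_Pilot run = (4 + 4·8 + 18)/6 = 54/6 = 9
te_QA = (6 + 4·7 + 8)/6 = 42/6 = 7
te_Packaging design = (3 + 4·9 + 21)/6 = 60/6 = 10
te_Regulatory filing = (2 + 4·5 + 8)/6 = 30/6 = 5
te_Marketing collateral = (1 + 4·5 + 21)/6 = 42/6 = 7
te_Sales training = (2 + 4·8 + 14)/6 = 48/6 = 8
te_Distribution setup = (7 + 4·8 + 15)/6 = 54/6 = 9

Forward pass:
ES_User testing = 0; EF_User testing = 9
ES_Tooling = 0; EF_Tooling = 9
ES_Supplier sourcing = 0; EF_Supplier sourcing = 15
ES_Pilot run = 0; EF_Pilot run = 9
ES_QA = 0; EF_QA = 7
ES_Packaging design = 0; EF_Packaging design = 10
ES_Regulatory filing = 7; EF_Regulatory filing = 7+5 = 12
ES_Marketing collateral = max(EF_Tooling=9, EF_Packaging design=10) = 10; EF_Marketing collateral = 10+7 = 17
ES_Sales training = max(EF_QA=7, EF_Packaging design=10) = 10; EF_Sales training = 10+8 = 18
ES_Distribution setup = max(EF_User testing=9, EF_Tooling=9, EF_Supplier sourcing=15, EF_Pilot run=9, EF_Regulatory filing=12, EF_Marketing collateral=17, EF_Sales training=18) = 18; EF_Distribution setup = 18+9 = 27
Expected project duration μ = 27 days. Critical path: Packaging design → Sales training → Distribution setup.

Backward pass:
LF_Distribution setup = 27; LS_Distribution setup = 27−9 = 18
LF_Sales training = LS_Distribution setup = 18; LS_Sales training = 18−8 = 10
LF_Marketing collateral = LS_Distribution setup = 18; LS_Marketing collateral = 18−7 = 11
LF_Regulatory filing = LS_Distribution setup = 18; LS_Regulatory filing = 18−5 = 13
LF_Packaging design = min(LS_Marketing collateral=11, LS_Sales training=10) = 10; LS_Packaging design = 10−10 = 0
LF_QA = min(LS_Regulatory filing=13, LS_Sales training=10) = 10; LS_QA = 10−7 = 3
LF_Pilot run = LS_Distribution setup = 18; LS_Pilot run = 18−9 = 9
LF_Supplier sourcing = LS_Distribution setup = 18; LS_Supplier sourcing = 18−15 = 3
LF_Tooling = min(LS_Marketing collateral=11, LS_Distribution setup=18) = 11; LS_Tooling = 11−9 = 2
LF_User testing = LS_Distribution setup = 18; LS_User testing = 18−9 = 9
Slack_Tooling = LS_Tooling − ES_Tooling = 2 − 0 = 2

2 days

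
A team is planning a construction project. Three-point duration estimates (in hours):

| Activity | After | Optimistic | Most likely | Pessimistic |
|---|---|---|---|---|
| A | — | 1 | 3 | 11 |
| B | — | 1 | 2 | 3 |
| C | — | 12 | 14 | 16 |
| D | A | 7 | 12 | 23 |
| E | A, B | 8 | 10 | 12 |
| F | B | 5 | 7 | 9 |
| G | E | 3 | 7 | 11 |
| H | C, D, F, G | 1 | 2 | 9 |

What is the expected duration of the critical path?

24 hours

te_A = (1 + 4·3 + 11)/6 = 24/6 = 4
te_B = (1 + 4·2 + 3)/6 = 12/6 = 2
te_C = (12 + 4·14 + 16)/6 = 84/6 = 14
te_D = (7 + 4·12 + 23)/6 = 78/6 = 13
te_E = (8 + 4·10 + 12)/6 = 60/6 = 10
te_F = (5 + 4·7 + 9)/6 = 42/6 = 7
te_G = (3 + 4·7 + 11)/6 = 42/6 = 7
te_H = (1 + 4·2 + 9)/6 = 18/6 = 3

Forward pass:
ES_A = 0; EF_A = 4
ES_B = 0; EF_B = 2
ES_C = 0; EF_C = 14
ES_D = 4; EF_D = 4+13 = 17
ES_E = max(EF_A=4, EF_B=2) = 4; EF_E = 4+10 = 14
ES_F = 2; EF_F = 2+7 = 9
ES_G = 14; EF_G = 14+7 = 21
ES_H = max(EF_C=14, EF_D=17, EF_F=9, EF_G=21) = 21; EF_H = 21+3 = 24
Expected project duration μ = 24 hours. Critical path: A → E → G → H.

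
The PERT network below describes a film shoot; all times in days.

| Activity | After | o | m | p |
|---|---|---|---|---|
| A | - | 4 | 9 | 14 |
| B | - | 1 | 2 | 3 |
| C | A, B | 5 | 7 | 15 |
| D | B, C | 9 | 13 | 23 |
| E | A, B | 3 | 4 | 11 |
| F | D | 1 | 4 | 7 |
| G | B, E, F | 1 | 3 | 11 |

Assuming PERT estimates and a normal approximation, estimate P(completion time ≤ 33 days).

te_A = (4 + 4·9 + 14)/6 = 54/6 = 9; σ²_A = ((14−4)/6)² = 2.778
te_B = (1 + 4·2 + 3)/6 = 12/6 = 2; σ²_B = ((3−1)/6)² = 0.111
te_C = (5 + 4·7 + 15)/6 = 48/6 = 8; σ²_C = ((15−5)/6)² = 2.778
te_D = (9 + 4·13 + 23)/6 = 84/6 = 14; σ²_D = ((23−9)/6)² = 5.444
te_E = (3 + 4·4 + 11)/6 = 30/6 = 5; σ²_E = ((11−3)/6)² = 1.778
te_F = (1 + 4·4 + 7)/6 = 24/6 = 4; σ²_F = ((7−1)/6)² = 1.000
te_G = (1 + 4·3 + 11)/6 = 24/6 = 4; σ²_G = ((11−1)/6)² = 2.778

Forward pass:
ES_A = 0; EF_A = 9
ES_B = 0; EF_B = 2
ES_C = max(EF_A=9, EF_B=2) = 9; EF_C = 9+8 = 17
ES_D = max(EF_B=2, EF_C=17) = 17; EF_D = 17+14 = 31
ES_E = max(EF_A=9, EF_B=2) = 9; EF_E = 9+5 = 14
ES_F = 31; EF_F = 31+4 = 35
ES_G = max(EF_B=2, EF_E=14, EF_F=35) = 35; EF_G = 35+4 = 39
Expected project duration μ = 39 days. Critical path: A → C → D → F → G.

Variance along critical path = 2.778 + 2.778 + 5.444 + 1.000 + 2.778 = 14.778; σ = √14.778 = 3.844 days.
Z = (33 − 39) / 3.844 = -1.561
P(T ≤ 33) = Φ(-1.561) ≈ 0.059

0.059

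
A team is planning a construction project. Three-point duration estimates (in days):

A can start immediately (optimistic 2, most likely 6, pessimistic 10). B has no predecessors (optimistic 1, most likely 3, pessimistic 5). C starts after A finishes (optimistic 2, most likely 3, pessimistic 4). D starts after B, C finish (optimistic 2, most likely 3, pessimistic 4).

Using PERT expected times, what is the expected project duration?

12 days

te_A = (2 + 4·6 + 10)/6 = 36/6 = 6
te_B = (1 + 4·3 + 5)/6 = 18/6 = 3
te_C = (2 + 4·3 + 4)/6 = 18/6 = 3
te_D = (2 + 4·3 + 4)/6 = 18/6 = 3

Forward pass:
ES_A = 0; EF_A = 6
ES_B = 0; EF_B = 3
ES_C = 6; EF_C = 6+3 = 9
ES_D = max(EF_B=3, EF_C=9) = 9; EF_D = 9+3 = 12
Expected project duration μ = 12 days. Critical path: A → C → D.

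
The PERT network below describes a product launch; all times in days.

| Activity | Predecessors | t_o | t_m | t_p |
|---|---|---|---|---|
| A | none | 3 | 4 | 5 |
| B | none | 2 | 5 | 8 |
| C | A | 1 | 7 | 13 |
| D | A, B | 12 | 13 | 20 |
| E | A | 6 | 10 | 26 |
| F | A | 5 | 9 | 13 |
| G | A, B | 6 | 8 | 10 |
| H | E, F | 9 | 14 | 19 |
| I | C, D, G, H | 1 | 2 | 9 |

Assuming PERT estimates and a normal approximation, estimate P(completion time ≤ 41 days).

te_A = (3 + 4·4 + 5)/6 = 24/6 = 4; σ²_A = ((5−3)/6)² = 0.111
te_B = (2 + 4·5 + 8)/6 = 30/6 = 5; σ²_B = ((8−2)/6)² = 1.000
te_C = (1 + 4·7 + 13)/6 = 42/6 = 7; σ²_C = ((13−1)/6)² = 4.000
te_D = (12 + 4·13 + 20)/6 = 84/6 = 14; σ²_D = ((20−12)/6)² = 1.778
te_E = (6 + 4·10 + 26)/6 = 72/6 = 12; σ²_E = ((26−6)/6)² = 11.111
te_F = (5 + 4·9 + 13)/6 = 54/6 = 9; σ²_F = ((13−5)/6)² = 1.778
te_G = (6 + 4·8 + 10)/6 = 48/6 = 8; σ²_G = ((10−6)/6)² = 0.444
te_H = (9 + 4·14 + 19)/6 = 84/6 = 14; σ²_H = ((19−9)/6)² = 2.778
te_I = (1 + 4·2 + 9)/6 = 18/6 = 3; σ²_I = ((9−1)/6)² = 1.778

Forward pass:
ES_A = 0; EF_A = 4
ES_B = 0; EF_B = 5
ES_C = 4; EF_C = 4+7 = 11
ES_D = max(EF_A=4, EF_B=5) = 5; EF_D = 5+14 = 19
ES_E = 4; EF_E = 4+12 = 16
ES_F = 4; EF_F = 4+9 = 13
ES_G = max(EF_A=4, EF_B=5) = 5; EF_G = 5+8 = 13
ES_H = max(EF_E=16, EF_F=13) = 16; EF_H = 16+14 = 30
ES_I = max(EF_C=11, EF_D=19, EF_G=13, EF_H=30) = 30; EF_I = 30+3 = 33
Expected project duration μ = 33 days. Critical path: A → E → H → I.

Variance along critical path = 0.111 + 11.111 + 2.778 + 1.778 = 15.778; σ = √15.778 = 3.972 days.
Z = (41 − 33) / 3.972 = 2.014
P(T ≤ 41) = Φ(2.014) ≈ 0.978

0.978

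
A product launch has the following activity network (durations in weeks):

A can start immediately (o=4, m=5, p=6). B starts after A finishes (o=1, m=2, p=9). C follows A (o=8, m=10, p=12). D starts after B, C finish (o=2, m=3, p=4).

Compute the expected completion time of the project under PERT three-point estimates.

18 weeks

te_A = (4 + 4·5 + 6)/6 = 30/6 = 5
te_B = (1 + 4·2 + 9)/6 = 18/6 = 3
te_C = (8 + 4·10 + 12)/6 = 60/6 = 10
te_D = (2 + 4·3 + 4)/6 = 18/6 = 3

Forward pass:
ES_A = 0; EF_A = 5
ES_B = 5; EF_B = 5+3 = 8
ES_C = 5; EF_C = 5+10 = 15
ES_D = max(EF_B=8, EF_C=15) = 15; EF_D = 15+3 = 18
Expected project duration μ = 18 weeks. Critical path: A → C → D.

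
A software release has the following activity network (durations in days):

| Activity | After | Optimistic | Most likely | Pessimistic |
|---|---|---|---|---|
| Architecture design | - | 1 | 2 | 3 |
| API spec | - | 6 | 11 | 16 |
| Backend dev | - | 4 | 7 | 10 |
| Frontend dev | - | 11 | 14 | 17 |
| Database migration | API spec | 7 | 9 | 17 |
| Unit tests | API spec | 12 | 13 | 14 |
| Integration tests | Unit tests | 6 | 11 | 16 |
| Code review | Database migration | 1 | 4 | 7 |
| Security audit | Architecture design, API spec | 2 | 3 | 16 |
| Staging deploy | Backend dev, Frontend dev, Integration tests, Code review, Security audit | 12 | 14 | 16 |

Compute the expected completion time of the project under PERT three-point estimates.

te_Architecture design = (1 + 4·2 + 3)/6 = 12/6 = 2
te_API spec = (6 + 4·11 + 16)/6 = 66/6 = 11
te_Backend dev = (4 + 4·7 + 10)/6 = 42/6 = 7
te_Frontend dev = (11 + 4·14 + 17)/6 = 84/6 = 14
te_Database migration = (7 + 4·9 + 17)/6 = 60/6 = 10
te_Unit tests = (12 + 4·13 + 14)/6 = 78/6 = 13
te_Integration tests = (6 + 4·11 + 16)/6 = 66/6 = 11
te_Code review = (1 + 4·4 + 7)/6 = 24/6 = 4
te_Security audit = (2 + 4·3 + 16)/6 = 30/6 = 5
te_Staging deploy = (12 + 4·14 + 16)/6 = 84/6 = 14

Forward pass:
ES_Architecture design = 0; EF_Architecture design = 2
ES_API spec = 0; EF_API spec = 11
ES_Backend dev = 0; EF_Backend dev = 7
ES_Frontend dev = 0; EF_Frontend dev = 14
ES_Database migration = 11; EF_Database migration = 11+10 = 21
ES_Unit tests = 11; EF_Unit tests = 11+13 = 24
ES_Integration tests = 24; EF_Integration tests = 24+11 = 35
ES_Code review = 21; EF_Code review = 21+4 = 25
ES_Security audit = max(EF_Architecture design=2, EF_API spec=11) = 11; EF_Security audit = 11+5 = 16
ES_Staging deploy = max(EF_Backend dev=7, EF_Frontend dev=14, EF_Integration tests=35, EF_Code review=25, EF_Security audit=16) = 35; EF_Staging deploy = 35+14 = 49
Expected project duration μ = 49 days. Critical path: API spec → Unit tests → Integration tests → Staging deploy.

49 days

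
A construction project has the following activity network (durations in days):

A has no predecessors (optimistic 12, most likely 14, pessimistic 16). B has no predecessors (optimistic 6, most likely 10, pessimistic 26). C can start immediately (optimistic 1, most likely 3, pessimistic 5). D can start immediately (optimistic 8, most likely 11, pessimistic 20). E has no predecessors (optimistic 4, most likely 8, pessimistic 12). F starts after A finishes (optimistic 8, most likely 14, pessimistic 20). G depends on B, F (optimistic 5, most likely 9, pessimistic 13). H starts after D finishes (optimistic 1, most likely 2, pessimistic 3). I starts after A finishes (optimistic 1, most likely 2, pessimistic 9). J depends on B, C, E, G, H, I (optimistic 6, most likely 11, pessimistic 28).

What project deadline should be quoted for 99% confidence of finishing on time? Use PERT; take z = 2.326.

60.3 days

te_A = (12 + 4·14 + 16)/6 = 84/6 = 14; σ²_A = ((16−12)/6)² = 0.444
te_B = (6 + 4·10 + 26)/6 = 72/6 = 12; σ²_B = ((26−6)/6)² = 11.111
te_C = (1 + 4·3 + 5)/6 = 18/6 = 3; σ²_C = ((5−1)/6)² = 0.444
te_D = (8 + 4·11 + 20)/6 = 72/6 = 12; σ²_D = ((20−8)/6)² = 4.000
te_E = (4 + 4·8 + 12)/6 = 48/6 = 8; σ²_E = ((12−4)/6)² = 1.778
te_F = (8 + 4·14 + 20)/6 = 84/6 = 14; σ²_F = ((20−8)/6)² = 4.000
te_G = (5 + 4·9 + 13)/6 = 54/6 = 9; σ²_G = ((13−5)/6)² = 1.778
te_H = (1 + 4·2 + 3)/6 = 12/6 = 2; σ²_H = ((3−1)/6)² = 0.111
te_I = (1 + 4·2 + 9)/6 = 18/6 = 3; σ²_I = ((9−1)/6)² = 1.778
te_J = (6 + 4·11 + 28)/6 = 78/6 = 13; σ²_J = ((28−6)/6)² = 13.444

Forward pass:
ES_A = 0; EF_A = 14
ES_B = 0; EF_B = 12
ES_C = 0; EF_C = 3
ES_D = 0; EF_D = 12
ES_E = 0; EF_E = 8
ES_F = 14; EF_F = 14+14 = 28
ES_G = max(EF_B=12, EF_F=28) = 28; EF_G = 28+9 = 37
ES_H = 12; EF_H = 12+2 = 14
ES_I = 14; EF_I = 14+3 = 17
ES_J = max(EF_B=12, EF_C=3, EF_E=8, EF_G=37, EF_H=14, EF_I=17) = 37; EF_J = 37+13 = 50
Expected project duration μ = 50 days. Critical path: A → F → G → J.

Variance along critical path = 0.444 + 4.000 + 1.778 + 13.444 = 19.667; σ = 4.435 days.
D = μ + z·σ = 50 + 2.326·4.435 = 60.3 days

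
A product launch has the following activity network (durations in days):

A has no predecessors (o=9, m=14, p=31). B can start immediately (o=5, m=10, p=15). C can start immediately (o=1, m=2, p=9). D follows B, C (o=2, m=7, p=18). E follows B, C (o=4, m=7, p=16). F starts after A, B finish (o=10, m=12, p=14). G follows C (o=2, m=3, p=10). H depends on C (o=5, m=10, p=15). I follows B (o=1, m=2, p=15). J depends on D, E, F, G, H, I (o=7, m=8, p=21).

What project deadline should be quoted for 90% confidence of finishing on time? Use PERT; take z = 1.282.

te_A = (9 + 4·14 + 31)/6 = 96/6 = 16; σ²_A = ((31−9)/6)² = 13.444
te_B = (5 + 4·10 + 15)/6 = 60/6 = 10; σ²_B = ((15−5)/6)² = 2.778
te_C = (1 + 4·2 + 9)/6 = 18/6 = 3; σ²_C = ((9−1)/6)² = 1.778
te_D = (2 + 4·7 + 18)/6 = 48/6 = 8; σ²_D = ((18−2)/6)² = 7.111
te_E = (4 + 4·7 + 16)/6 = 48/6 = 8; σ²_E = ((16−4)/6)² = 4.000
te_F = (10 + 4·12 + 14)/6 = 72/6 = 12; σ²_F = ((14−10)/6)² = 0.444
te_G = (2 + 4·3 + 10)/6 = 24/6 = 4; σ²_G = ((10−2)/6)² = 1.778
te_H = (5 + 4·10 + 15)/6 = 60/6 = 10; σ²_H = ((15−5)/6)² = 2.778
te_I = (1 + 4·2 + 15)/6 = 24/6 = 4; σ²_I = ((15−1)/6)² = 5.444
te_J = (7 + 4·8 + 21)/6 = 60/6 = 10; σ²_J = ((21−7)/6)² = 5.444

Forward pass:
ES_A = 0; EF_A = 16
ES_B = 0; EF_B = 10
ES_C = 0; EF_C = 3
ES_D = max(EF_B=10, EF_C=3) = 10; EF_D = 10+8 = 18
ES_E = max(EF_B=10, EF_C=3) = 10; EF_E = 10+8 = 18
ES_F = max(EF_A=16, EF_B=10) = 16; EF_F = 16+12 = 28
ES_G = 3; EF_G = 3+4 = 7
ES_H = 3; EF_H = 3+10 = 13
ES_I = 10; EF_I = 10+4 = 14
ES_J = max(EF_D=18, EF_E=18, EF_F=28, EF_G=7, EF_H=13, EF_I=14) = 28; EF_J = 28+10 = 38
Expected project duration μ = 38 days. Critical path: A → F → J.

Variance along critical path = 13.444 + 0.444 + 5.444 = 19.333; σ = 4.397 days.
D = μ + z·σ = 38 + 1.282·4.397 = 43.6 days

43.6 days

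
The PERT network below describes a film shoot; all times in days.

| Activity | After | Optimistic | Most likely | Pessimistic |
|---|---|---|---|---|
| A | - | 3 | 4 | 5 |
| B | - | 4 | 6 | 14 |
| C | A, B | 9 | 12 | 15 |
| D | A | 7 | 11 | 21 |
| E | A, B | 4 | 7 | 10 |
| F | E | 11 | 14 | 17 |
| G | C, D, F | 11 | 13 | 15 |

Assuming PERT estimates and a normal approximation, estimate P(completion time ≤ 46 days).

te_A = (3 + 4·4 + 5)/6 = 24/6 = 4; σ²_A = ((5−3)/6)² = 0.111
te_B = (4 + 4·6 + 14)/6 = 42/6 = 7; σ²_B = ((14−4)/6)² = 2.778
te_C = (9 + 4·12 + 15)/6 = 72/6 = 12; σ²_C = ((15−9)/6)² = 1.000
te_D = (7 + 4·11 + 21)/6 = 72/6 = 12; σ²_D = ((21−7)/6)² = 5.444
te_E = (4 + 4·7 + 10)/6 = 42/6 = 7; σ²_E = ((10−4)/6)² = 1.000
te_F = (11 + 4·14 + 17)/6 = 84/6 = 14; σ²_F = ((17−11)/6)² = 1.000
te_G = (11 + 4·13 + 15)/6 = 78/6 = 13; σ²_G = ((15−11)/6)² = 0.444

Forward pass:
ES_A = 0; EF_A = 4
ES_B = 0; EF_B = 7
ES_C = max(EF_A=4, EF_B=7) = 7; EF_C = 7+12 = 19
ES_D = 4; EF_D = 4+12 = 16
ES_E = max(EF_A=4, EF_B=7) = 7; EF_E = 7+7 = 14
ES_F = 14; EF_F = 14+14 = 28
ES_G = max(EF_C=19, EF_D=16, EF_F=28) = 28; EF_G = 28+13 = 41
Expected project duration μ = 41 days. Critical path: B → E → F → G.

Variance along critical path = 2.778 + 1.000 + 1.000 + 0.444 = 5.222; σ = √5.222 = 2.285 days.
Z = (46 − 41) / 2.285 = 2.188
P(T ≤ 46) = Φ(2.188) ≈ 0.986

0.986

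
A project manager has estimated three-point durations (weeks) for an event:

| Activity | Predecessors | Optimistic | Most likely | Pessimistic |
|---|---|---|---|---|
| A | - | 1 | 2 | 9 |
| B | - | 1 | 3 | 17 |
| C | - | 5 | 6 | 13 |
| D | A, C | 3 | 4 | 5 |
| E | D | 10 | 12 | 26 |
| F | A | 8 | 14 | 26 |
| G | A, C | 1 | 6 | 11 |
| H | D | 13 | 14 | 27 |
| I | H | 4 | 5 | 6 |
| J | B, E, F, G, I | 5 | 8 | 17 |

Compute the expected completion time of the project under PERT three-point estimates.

41 weeks

te_A = (1 + 4·2 + 9)/6 = 18/6 = 3
te_B = (1 + 4·3 + 17)/6 = 30/6 = 5
te_C = (5 + 4·6 + 13)/6 = 42/6 = 7
te_D = (3 + 4·4 + 5)/6 = 24/6 = 4
te_E = (10 + 4·12 + 26)/6 = 84/6 = 14
te_F = (8 + 4·14 + 26)/6 = 90/6 = 15
te_G = (1 + 4·6 + 11)/6 = 36/6 = 6
te_H = (13 + 4·14 + 27)/6 = 96/6 = 16
te_I = (4 + 4·5 + 6)/6 = 30/6 = 5
te_J = (5 + 4·8 + 17)/6 = 54/6 = 9

Forward pass:
ES_A = 0; EF_A = 3
ES_B = 0; EF_B = 5
ES_C = 0; EF_C = 7
ES_D = max(EF_A=3, EF_C=7) = 7; EF_D = 7+4 = 11
ES_E = 11; EF_E = 11+14 = 25
ES_F = 3; EF_F = 3+15 = 18
ES_G = max(EF_A=3, EF_C=7) = 7; EF_G = 7+6 = 13
ES_H = 11; EF_H = 11+16 = 27
ES_I = 27; EF_I = 27+5 = 32
ES_J = max(EF_B=5, EF_E=25, EF_F=18, EF_G=13, EF_I=32) = 32; EF_J = 32+9 = 41
Expected project duration μ = 41 weeks. Critical path: C → D → H → I → J.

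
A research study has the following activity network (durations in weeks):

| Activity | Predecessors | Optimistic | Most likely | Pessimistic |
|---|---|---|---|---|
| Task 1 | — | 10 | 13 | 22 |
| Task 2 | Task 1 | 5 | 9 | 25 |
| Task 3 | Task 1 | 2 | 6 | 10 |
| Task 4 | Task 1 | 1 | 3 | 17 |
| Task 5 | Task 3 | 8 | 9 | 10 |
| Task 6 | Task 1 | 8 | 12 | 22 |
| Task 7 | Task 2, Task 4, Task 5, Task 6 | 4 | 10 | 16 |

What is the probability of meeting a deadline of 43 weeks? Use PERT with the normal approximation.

0.898

te_Task 1 = (10 + 4·13 + 22)/6 = 84/6 = 14; σ²_Task 1 = ((22−10)/6)² = 4.000
te_Task 2 = (5 + 4·9 + 25)/6 = 66/6 = 11; σ²_Task 2 = ((25−5)/6)² = 11.111
te_Task 3 = (2 + 4·6 + 10)/6 = 36/6 = 6; σ²_Task 3 = ((10−2)/6)² = 1.778
te_Task 4 = (1 + 4·3 + 17)/6 = 30/6 = 5; σ²_Task 4 = ((17−1)/6)² = 7.111
te_Task 5 = (8 + 4·9 + 10)/6 = 54/6 = 9; σ²_Task 5 = ((10−8)/6)² = 0.111
te_Task 6 = (8 + 4·12 + 22)/6 = 78/6 = 13; σ²_Task 6 = ((22−8)/6)² = 5.444
te_Task 7 = (4 + 4·10 + 16)/6 = 60/6 = 10; σ²_Task 7 = ((16−4)/6)² = 4.000

Forward pass:
ES_Task 1 = 0; EF_Task 1 = 14
ES_Task 2 = 14; EF_Task 2 = 14+11 = 25
ES_Task 3 = 14; EF_Task 3 = 14+6 = 20
ES_Task 4 = 14; EF_Task 4 = 14+5 = 19
ES_Task 5 = 20; EF_Task 5 = 20+9 = 29
ES_Task 6 = 14; EF_Task 6 = 14+13 = 27
ES_Task 7 = max(EF_Task 2=25, EF_Task 4=19, EF_Task 5=29, EF_Task 6=27) = 29; EF_Task 7 = 29+10 = 39
Expected project duration μ = 39 weeks. Critical path: Task 1 → Task 3 → Task 5 → Task 7.

Variance along critical path = 4.000 + 1.778 + 0.111 + 4.000 = 9.889; σ = √9.889 = 3.145 weeks.
Z = (43 − 39) / 3.145 = 1.272
P(T ≤ 43) = Φ(1.272) ≈ 0.898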